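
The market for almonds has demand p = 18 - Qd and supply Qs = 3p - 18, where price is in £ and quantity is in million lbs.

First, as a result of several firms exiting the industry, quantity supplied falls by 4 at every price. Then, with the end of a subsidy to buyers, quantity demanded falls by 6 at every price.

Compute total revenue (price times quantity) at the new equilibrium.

Solve the original market: 18 - p = 3p - 18, hence p = 9 and Q = 9.
After the shift, demand is Qd = 12 - p and supply is Qs = 3p - 22.
New equilibrium: 12 - p = 3p - 22 ⇒ 34 = 4p ⇒ p = 8.5, Q = 3.5.
New expenditure = 8.5 × 3.5 = 29.75.

29.75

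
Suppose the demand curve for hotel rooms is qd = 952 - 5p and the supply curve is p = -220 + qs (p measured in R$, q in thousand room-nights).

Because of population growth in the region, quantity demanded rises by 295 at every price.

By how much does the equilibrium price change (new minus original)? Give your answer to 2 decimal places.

+49.17

Original equilibrium: 952 - 5p = p + 220 gives 732 = 6p, so p = 122 and q = 342.
After the shift, demand is qd = 1247 - 5p and supply is qs = p + 220.
Equate the new curves: 1247 - 5p = p + 220, giving 1027 = 6p, p = 1027/6 ≈ 171.1667, q = 2347/6 ≈ 391.1667.
Δp = 171.1667 − 122 = +49.17.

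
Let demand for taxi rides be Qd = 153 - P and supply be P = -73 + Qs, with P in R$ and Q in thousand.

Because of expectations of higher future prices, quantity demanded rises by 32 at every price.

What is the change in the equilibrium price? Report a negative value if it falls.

Before the shock: 153 - P = P + 73 ⇒ 80 = 2P ⇒ P = 40, Q = 113.
After the shift, demand is Qd = 185 - P and supply is Qs = P + 73.
Clearing the new market: 185 - P = P + 73, so P = 56 and Q = 129.
ΔP = 56 − 40 = +16.

+16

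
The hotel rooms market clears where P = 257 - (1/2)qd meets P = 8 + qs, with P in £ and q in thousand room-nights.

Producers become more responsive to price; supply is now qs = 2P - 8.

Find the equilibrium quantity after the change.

Original equilibrium: 514 - 2P = P - 8 gives 522 = 3P, so P = 174 and q = 166.
The shock moves the curves to qd = 514 - 2P and qs = 2P - 8.
Clearing the new market: 514 - 2P = 2P - 8, so P = 130.5 and q = 253.

253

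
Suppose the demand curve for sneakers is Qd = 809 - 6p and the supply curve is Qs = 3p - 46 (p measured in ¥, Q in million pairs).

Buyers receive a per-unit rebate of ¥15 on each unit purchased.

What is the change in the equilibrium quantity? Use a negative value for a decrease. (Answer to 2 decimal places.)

+30.00

Before the shock: 809 - 6p = 3p - 46 ⇒ 855 = 9p ⇒ p = 95, Q = 239.
Since buyers' out-of-pocket price is the market price minus the rebate, the effective demand curve becomes Qd = 899 - 6p.
Setting them equal: 899 - 6p = 3p - 46 → 945 = 9p, so p = 105 and Q = 269.
ΔQ = 269 − 239 = +30.00.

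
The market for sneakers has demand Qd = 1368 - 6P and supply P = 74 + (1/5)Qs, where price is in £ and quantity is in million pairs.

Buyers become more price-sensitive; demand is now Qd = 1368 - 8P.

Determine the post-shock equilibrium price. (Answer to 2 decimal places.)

Before the shock: 1368 - 6P = 5P - 370 ⇒ 1738 = 11P ⇒ P = 158, Q = 420.
With the change applied: demand Qd = 1368 - 8P, supply Qs = 5P - 370.
New equilibrium: 1368 - 8P = 5P - 370 ⇒ 1738 = 13P ⇒ P = 1738/13 ≈ 133.6923, Q = 3880/13 ≈ 298.4615.

133.69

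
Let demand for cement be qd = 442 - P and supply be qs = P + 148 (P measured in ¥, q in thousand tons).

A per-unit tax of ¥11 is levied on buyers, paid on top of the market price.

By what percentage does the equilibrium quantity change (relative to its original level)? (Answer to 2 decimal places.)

-1.86

Original equilibrium: 442 - P = P + 148 gives 294 = 2P, so P = 147 and q = 295.
Since buyers pay the price plus the tax, the effective demand curve becomes qd = 431 - P.
Clearing the new market: 431 - P = P + 148, so P = 141.5 and q = 289.5.
%Δq = (289.5 − 295) / 295 × 100 = -1.86%.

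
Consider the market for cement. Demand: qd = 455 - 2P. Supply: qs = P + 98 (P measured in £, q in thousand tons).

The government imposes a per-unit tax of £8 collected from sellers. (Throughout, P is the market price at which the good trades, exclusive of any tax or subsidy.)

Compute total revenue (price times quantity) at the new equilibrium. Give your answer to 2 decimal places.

25752.78

Solve the original market: 455 - 2P = P + 98, hence P = 119 and q = 217.
Since sellers keep the price net of the tax, the effective supply curve becomes qs = P + 90.
New equilibrium: 455 - 2P = P + 90 ⇒ 365 = 3P ⇒ P = 365/3 ≈ 121.6667, q = 635/3 ≈ 211.6667.
New expenditure = 121.6667 × 211.6667 = 25752.78.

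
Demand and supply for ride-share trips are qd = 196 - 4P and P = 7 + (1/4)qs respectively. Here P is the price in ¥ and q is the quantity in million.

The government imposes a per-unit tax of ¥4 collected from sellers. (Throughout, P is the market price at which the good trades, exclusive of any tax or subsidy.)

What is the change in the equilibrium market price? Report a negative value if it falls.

+2

Initially, 196 - 4P = 4P - 28, so 224 = 8P and P = 28, q = 84.
Since sellers keep the price net of the tax, the effective supply curve becomes qs = 4P - 44.
Equate the new curves: 196 - 4P = 4P - 44, giving 240 = 8P, P = 30, q = 76.
ΔP = 30 − 28 = +2.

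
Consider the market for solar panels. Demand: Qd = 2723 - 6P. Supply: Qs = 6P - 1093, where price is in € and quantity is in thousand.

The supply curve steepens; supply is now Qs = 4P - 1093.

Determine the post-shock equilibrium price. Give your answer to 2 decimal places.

Initially, 2723 - 6P = 6P - 1093, so 3816 = 12P and P = 318, Q = 815.
With the change applied: demand Qd = 2723 - 6P, supply Qs = 4P - 1093.
New equilibrium: 2723 - 6P = 4P - 1093 ⇒ 3816 = 10P ⇒ P = 381.6, Q = 433.4.

381.60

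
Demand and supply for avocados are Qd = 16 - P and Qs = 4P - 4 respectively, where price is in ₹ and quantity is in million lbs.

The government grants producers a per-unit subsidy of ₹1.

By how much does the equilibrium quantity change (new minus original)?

Initially, 16 - P = 4P - 4, so 20 = 5P and P = 4, Q = 12.
Since sellers receive the price plus the subsidy, the effective supply curve becomes Qs = 4P.
Equate the new curves: 16 - P = 4P, giving 16 = 5P, P = 3.2, Q = 12.8.
ΔQ = 12.8 − 12 = +0.8.

+0.8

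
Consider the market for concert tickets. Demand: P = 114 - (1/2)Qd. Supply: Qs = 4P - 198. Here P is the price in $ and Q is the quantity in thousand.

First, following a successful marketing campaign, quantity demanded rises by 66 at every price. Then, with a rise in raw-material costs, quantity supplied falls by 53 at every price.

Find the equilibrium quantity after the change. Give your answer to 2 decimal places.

Before the shock: 228 - 2P = 4P - 198 ⇒ 426 = 6P ⇒ P = 71, Q = 86.
The shock moves the curves to Qd = 294 - 2P and Qs = 4P - 251.
New equilibrium: 294 - 2P = 4P - 251 ⇒ 545 = 6P ⇒ P = 545/6 ≈ 90.8333, Q = 337/3 ≈ 112.3333.

112.33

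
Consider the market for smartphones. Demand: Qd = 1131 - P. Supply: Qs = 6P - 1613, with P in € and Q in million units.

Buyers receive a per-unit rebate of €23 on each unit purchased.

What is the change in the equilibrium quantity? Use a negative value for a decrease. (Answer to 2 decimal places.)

Original equilibrium: 1131 - P = 6P - 1613 gives 2744 = 7P, so P = 392 and Q = 739.
Since buyers' out-of-pocket price is the market price minus the rebate, the effective demand curve becomes Qd = 1154 - P.
Setting them equal: 1154 - P = 6P - 1613 → 2767 = 7P, so P = 2767/7 ≈ 395.2857 and Q = 5311/7 ≈ 758.7143.
ΔQ = 758.7143 − 739 = +19.71.

+19.71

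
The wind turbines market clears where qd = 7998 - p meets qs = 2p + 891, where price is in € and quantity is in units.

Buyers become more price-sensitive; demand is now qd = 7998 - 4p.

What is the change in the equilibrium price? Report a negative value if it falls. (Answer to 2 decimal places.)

Before the shock: 7998 - p = 2p + 891 ⇒ 7107 = 3p ⇒ p = 2369, q = 5629.
The new curves are qd = 7998 - 4p (demand) and qs = 2p + 891 (supply).
New equilibrium: 7998 - 4p = 2p + 891 ⇒ 7107 = 6p ⇒ p = 1184.5, q = 3260.
Δp = 1184.5 − 2369 = -1184.50.

-1184.50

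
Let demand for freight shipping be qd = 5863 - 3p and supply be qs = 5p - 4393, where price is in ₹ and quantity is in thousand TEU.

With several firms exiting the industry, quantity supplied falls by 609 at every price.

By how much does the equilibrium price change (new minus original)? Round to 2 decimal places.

+76.13

Original equilibrium: 5863 - 3p = 5p - 4393 gives 10256 = 8p, so p = 1282 and q = 2017.
The shock moves the curves to qd = 5863 - 3p and qs = 5p - 5002.
New equilibrium: 5863 - 3p = 5p - 5002 ⇒ 10865 = 8p ⇒ p = 1358.125, q = 1788.625.
Δp = 1358.125 − 1282 = +76.13.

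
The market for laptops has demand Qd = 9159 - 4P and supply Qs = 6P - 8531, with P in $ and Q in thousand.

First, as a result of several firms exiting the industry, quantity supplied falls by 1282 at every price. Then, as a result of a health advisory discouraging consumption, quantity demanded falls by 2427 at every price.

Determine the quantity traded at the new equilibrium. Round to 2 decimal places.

114.00

Initially, 9159 - 4P = 6P - 8531, so 17690 = 10P and P = 1769, Q = 2083.
The new curves are Qd = 6732 - 4P (demand) and Qs = 6P - 9813 (supply).
Setting them equal: 6732 - 4P = 6P - 9813 → 16545 = 10P, so P = 1654.5 and Q = 114.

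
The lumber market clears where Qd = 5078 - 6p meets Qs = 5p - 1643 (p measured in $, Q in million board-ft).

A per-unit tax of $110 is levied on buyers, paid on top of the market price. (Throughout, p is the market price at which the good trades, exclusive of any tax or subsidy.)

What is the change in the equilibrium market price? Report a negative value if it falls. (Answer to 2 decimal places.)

Before the shock: 5078 - 6p = 5p - 1643 ⇒ 6721 = 11p ⇒ p = 611, Q = 1412.
Since buyers pay the price plus the tax, the effective demand curve becomes Qd = 4418 - 6p.
Equate the new curves: 4418 - 6p = 5p - 1643, giving 6061 = 11p, p = 551, Q = 1112.
Δp = 551 − 611 = -60.00.

-60.00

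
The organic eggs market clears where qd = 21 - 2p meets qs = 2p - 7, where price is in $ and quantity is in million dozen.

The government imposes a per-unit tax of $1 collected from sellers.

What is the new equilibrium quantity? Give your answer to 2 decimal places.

Before the shock: 21 - 2p = 2p - 7 ⇒ 28 = 4p ⇒ p = 7, q = 7.
Since sellers keep the price net of the tax, the effective supply curve becomes qs = 2p - 9.
New equilibrium: 21 - 2p = 2p - 9 ⇒ 30 = 4p ⇒ p = 7.5, q = 6.

6.00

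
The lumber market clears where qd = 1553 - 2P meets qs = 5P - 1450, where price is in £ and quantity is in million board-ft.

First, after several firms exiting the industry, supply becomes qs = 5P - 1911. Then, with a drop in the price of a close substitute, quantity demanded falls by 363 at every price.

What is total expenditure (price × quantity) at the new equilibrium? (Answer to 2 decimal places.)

Solve the original market: 1553 - 2P = 5P - 1450, hence P = 429 and q = 695.
After the shift, demand is qd = 1190 - 2P and supply is qs = 5P - 1911.
Setting them equal: 1190 - 2P = 5P - 1911 → 3101 = 7P, so P = 443 and q = 304.
New expenditure = 443 × 304 = 134672.00.

134672.00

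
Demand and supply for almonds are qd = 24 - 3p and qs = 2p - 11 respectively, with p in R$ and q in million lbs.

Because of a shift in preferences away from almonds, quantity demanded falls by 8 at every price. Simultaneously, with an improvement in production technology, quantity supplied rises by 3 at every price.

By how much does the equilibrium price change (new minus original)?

Original equilibrium: 24 - 3p = 2p - 11 gives 35 = 5p, so p = 7 and q = 3.
The new curves are qd = 16 - 3p (demand) and qs = 2p - 8 (supply).
Clearing the new market: 16 - 3p = 2p - 8, so p = 4.8 and q = 1.6.
Δp = 4.8 − 7 = -2.2.

-2.2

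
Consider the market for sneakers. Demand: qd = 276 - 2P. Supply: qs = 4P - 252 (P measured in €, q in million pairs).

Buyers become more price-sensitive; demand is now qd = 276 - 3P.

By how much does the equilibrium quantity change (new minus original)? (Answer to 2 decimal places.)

-50.29

Original equilibrium: 276 - 2P = 4P - 252 gives 528 = 6P, so P = 88 and q = 100.
After the shift, demand is qd = 276 - 3P and supply is qs = 4P - 252.
Equate the new curves: 276 - 3P = 4P - 252, giving 528 = 7P, P = 528/7 ≈ 75.4286, q = 348/7 ≈ 49.7143.
Δq = 49.7143 − 100 = -50.29.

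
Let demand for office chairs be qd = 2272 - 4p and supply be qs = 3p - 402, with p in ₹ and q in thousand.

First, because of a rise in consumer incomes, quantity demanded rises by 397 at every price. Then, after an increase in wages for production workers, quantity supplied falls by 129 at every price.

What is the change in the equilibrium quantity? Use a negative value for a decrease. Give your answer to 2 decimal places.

+96.43

Solve the original market: 2272 - 4p = 3p - 402, hence p = 382 and q = 744.
The new curves are qd = 2669 - 4p (demand) and qs = 3p - 531 (supply).
Clearing the new market: 2669 - 4p = 3p - 531, so p = 3200/7 ≈ 457.1429 and q = 5883/7 ≈ 840.4286.
Δq = 840.4286 − 744 = +96.43.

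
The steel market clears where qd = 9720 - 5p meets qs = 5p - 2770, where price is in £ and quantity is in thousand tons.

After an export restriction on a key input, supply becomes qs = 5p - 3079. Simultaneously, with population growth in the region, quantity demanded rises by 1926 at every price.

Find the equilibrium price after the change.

Original equilibrium: 9720 - 5p = 5p - 2770 gives 12490 = 10p, so p = 1249 and q = 3475.
After the shift, demand is qd = 11646 - 5p and supply is qs = 5p - 3079.
Setting them equal: 11646 - 5p = 5p - 3079 → 14725 = 10p, so p = 1472.5 and q = 4283.5.

1472.5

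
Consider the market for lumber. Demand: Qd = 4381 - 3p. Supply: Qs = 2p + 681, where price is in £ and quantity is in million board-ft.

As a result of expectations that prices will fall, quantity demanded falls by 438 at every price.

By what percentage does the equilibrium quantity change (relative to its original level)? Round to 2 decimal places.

-8.11

Original equilibrium: 4381 - 3p = 2p + 681 gives 3700 = 5p, so p = 740 and Q = 2161.
The new curves are Qd = 3943 - 3p (demand) and Qs = 2p + 681 (supply).
Equate the new curves: 3943 - 3p = 2p + 681, giving 3262 = 5p, p = 652.4, Q = 1985.8.
%ΔQ = (1985.8 − 2161) / 2161 × 100 = -8.11%.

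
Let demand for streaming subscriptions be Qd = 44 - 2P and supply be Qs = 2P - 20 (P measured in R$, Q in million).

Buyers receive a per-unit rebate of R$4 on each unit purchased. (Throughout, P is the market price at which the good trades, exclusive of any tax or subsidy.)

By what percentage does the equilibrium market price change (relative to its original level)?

Before the shock: 44 - 2P = 2P - 20 ⇒ 64 = 4P ⇒ P = 16, Q = 12.
Since buyers' out-of-pocket price is the market price minus the rebate, the effective demand curve becomes Qd = 52 - 2P.
Setting them equal: 52 - 2P = 2P - 20 → 72 = 4P, so P = 18 and Q = 16.
%ΔP = (18 − 16) / 16 × 100 = +12.5%.

+12.5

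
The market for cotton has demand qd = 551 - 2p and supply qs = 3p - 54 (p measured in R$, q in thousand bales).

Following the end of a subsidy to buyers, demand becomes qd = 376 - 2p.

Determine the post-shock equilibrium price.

86

Initially, 551 - 2p = 3p - 54, so 605 = 5p and p = 121, q = 309.
After the shift, demand is qd = 376 - 2p and supply is qs = 3p - 54.
Setting them equal: 376 - 2p = 3p - 54 → 430 = 5p, so p = 86 and q = 204.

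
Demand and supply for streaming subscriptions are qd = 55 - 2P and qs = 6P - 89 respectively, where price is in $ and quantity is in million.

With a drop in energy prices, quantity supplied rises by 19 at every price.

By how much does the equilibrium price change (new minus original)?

-2.375

Before the shock: 55 - 2P = 6P - 89 ⇒ 144 = 8P ⇒ P = 18, q = 19.
The new curves are qd = 55 - 2P (demand) and qs = 6P - 70 (supply).
New equilibrium: 55 - 2P = 6P - 70 ⇒ 125 = 8P ⇒ P = 15.625, q = 23.75.
ΔP = 15.625 − 18 = -2.375.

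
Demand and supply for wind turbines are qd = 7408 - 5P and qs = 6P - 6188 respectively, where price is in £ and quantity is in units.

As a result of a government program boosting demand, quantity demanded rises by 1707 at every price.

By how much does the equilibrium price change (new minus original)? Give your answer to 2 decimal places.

+155.18

Solve the original market: 7408 - 5P = 6P - 6188, hence P = 1236 and q = 1228.
After the shift, demand is qd = 9115 - 5P and supply is qs = 6P - 6188.
Clearing the new market: 9115 - 5P = 6P - 6188, so P = 15303/11 ≈ 1391.1818 and q = 23750/11 ≈ 2159.0909.
ΔP = 1391.1818 − 1236 = +155.18.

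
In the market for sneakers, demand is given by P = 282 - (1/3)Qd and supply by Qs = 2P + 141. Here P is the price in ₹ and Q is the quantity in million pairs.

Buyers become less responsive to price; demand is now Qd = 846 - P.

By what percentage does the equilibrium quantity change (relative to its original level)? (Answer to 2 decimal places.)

+44.44

Original equilibrium: 846 - 3P = 2P + 141 gives 705 = 5P, so P = 141 and Q = 423.
The new curves are Qd = 846 - P (demand) and Qs = 2P + 141 (supply).
Setting them equal: 846 - P = 2P + 141 → 705 = 3P, so P = 235 and Q = 611.
%ΔQ = (611 − 423) / 423 × 100 = +44.44%.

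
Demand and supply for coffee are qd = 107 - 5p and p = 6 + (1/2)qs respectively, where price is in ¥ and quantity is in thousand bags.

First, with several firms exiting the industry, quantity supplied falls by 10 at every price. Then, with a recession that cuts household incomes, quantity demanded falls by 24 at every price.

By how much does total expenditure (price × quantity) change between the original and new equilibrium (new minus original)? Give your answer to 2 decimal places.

Solve the original market: 107 - 5p = 2p - 12, hence p = 17 and q = 22.
With the change applied: demand qd = 83 - 5p, supply qs = 2p - 22.
Equate the new curves: 83 - 5p = 2p - 22, giving 105 = 7p, p = 15, q = 8.
Expenditure moves from 17×22 = 374 to 15×8 = 120; change = -254.00.

-254.00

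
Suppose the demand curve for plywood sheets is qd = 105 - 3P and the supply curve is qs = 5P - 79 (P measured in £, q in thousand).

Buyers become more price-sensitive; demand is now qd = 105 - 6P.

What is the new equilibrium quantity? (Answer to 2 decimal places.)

Solve the original market: 105 - 3P = 5P - 79, hence P = 23 and q = 36.
The shock moves the curves to qd = 105 - 6P and qs = 5P - 79.
Clearing the new market: 105 - 6P = 5P - 79, so P = 184/11 ≈ 16.7273 and q = 51/11 ≈ 4.6364.

4.64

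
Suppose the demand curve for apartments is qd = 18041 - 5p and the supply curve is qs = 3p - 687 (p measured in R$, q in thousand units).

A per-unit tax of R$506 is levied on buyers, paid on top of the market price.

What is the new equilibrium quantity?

5387.25

Before the shock: 18041 - 5p = 3p - 687 ⇒ 18728 = 8p ⇒ p = 2341, q = 6336.
Since buyers pay the price plus the tax, the effective demand curve becomes qd = 15511 - 5p.
Equate the new curves: 15511 - 5p = 3p - 687, giving 16198 = 8p, p = 2024.75, q = 5387.25.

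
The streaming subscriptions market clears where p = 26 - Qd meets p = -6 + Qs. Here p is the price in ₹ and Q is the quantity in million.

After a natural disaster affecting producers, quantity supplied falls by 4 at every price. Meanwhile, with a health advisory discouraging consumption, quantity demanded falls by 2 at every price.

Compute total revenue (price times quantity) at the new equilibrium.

Initially, 26 - p = p + 6, so 20 = 2p and p = 10, Q = 16.
The new curves are Qd = 24 - p (demand) and Qs = p + 2 (supply).
Clearing the new market: 24 - p = p + 2, so p = 11 and Q = 13.
New expenditure = 11 × 13 = 143.

143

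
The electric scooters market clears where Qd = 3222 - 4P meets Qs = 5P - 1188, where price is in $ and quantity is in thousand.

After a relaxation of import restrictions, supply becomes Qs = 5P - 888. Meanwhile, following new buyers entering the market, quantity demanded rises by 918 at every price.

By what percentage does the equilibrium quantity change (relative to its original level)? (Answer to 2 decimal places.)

Initially, 3222 - 4P = 5P - 1188, so 4410 = 9P and P = 490, Q = 1262.
The new curves are Qd = 4140 - 4P (demand) and Qs = 5P - 888 (supply).
Setting them equal: 4140 - 4P = 5P - 888 → 5028 = 9P, so P = 1676/3 ≈ 558.6667 and Q = 5716/3 ≈ 1905.3333.
%ΔQ = (1905.3333 − 1262) / 1262 × 100 = +50.98%.

+50.98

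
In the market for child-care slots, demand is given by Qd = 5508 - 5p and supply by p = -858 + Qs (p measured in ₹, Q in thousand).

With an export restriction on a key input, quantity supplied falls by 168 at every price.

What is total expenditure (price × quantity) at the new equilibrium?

1198879

Original equilibrium: 5508 - 5p = p + 858 gives 4650 = 6p, so p = 775 and Q = 1633.
The shock moves the curves to Qd = 5508 - 5p and Qs = p + 690.
Equate the new curves: 5508 - 5p = p + 690, giving 4818 = 6p, p = 803, Q = 1493.
New expenditure = 803 × 1493 = 1198879.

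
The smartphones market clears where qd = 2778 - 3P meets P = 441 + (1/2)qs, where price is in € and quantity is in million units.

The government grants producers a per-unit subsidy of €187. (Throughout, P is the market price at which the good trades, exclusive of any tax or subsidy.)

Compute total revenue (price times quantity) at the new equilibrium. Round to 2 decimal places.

Before the shock: 2778 - 3P = 2P - 882 ⇒ 3660 = 5P ⇒ P = 732, q = 582.
Since sellers receive the price plus the subsidy, the effective supply curve becomes qs = 2P - 508.
Setting them equal: 2778 - 3P = 2P - 508 → 3286 = 5P, so P = 657.2 and q = 806.4.
New expenditure = 657.2 × 806.4 = 529966.08.

529966.08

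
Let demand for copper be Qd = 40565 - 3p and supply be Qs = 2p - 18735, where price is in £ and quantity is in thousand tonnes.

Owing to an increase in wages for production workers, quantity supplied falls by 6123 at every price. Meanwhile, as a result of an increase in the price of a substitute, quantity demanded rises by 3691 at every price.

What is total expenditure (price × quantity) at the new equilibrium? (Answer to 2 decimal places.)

38532437.28

Before the shock: 40565 - 3p = 2p - 18735 ⇒ 59300 = 5p ⇒ p = 11860, Q = 4985.
With the change applied: demand Qd = 44256 - 3p, supply Qs = 2p - 24858.
Setting them equal: 44256 - 3p = 2p - 24858 → 69114 = 5p, so p = 13822.8 and Q = 2787.6.
New expenditure = 13822.8 × 2787.6 = 38532437.28.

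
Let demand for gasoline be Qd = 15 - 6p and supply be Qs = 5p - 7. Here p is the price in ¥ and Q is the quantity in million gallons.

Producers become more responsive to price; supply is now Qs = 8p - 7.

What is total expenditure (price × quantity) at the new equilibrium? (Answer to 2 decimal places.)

8.76

Solve the original market: 15 - 6p = 5p - 7, hence p = 2 and Q = 3.
After the shift, demand is Qd = 15 - 6p and supply is Qs = 8p - 7.
Equate the new curves: 15 - 6p = 8p - 7, giving 22 = 14p, p = 11/7 ≈ 1.5714, Q = 39/7 ≈ 5.5714.
New expenditure = 1.5714 × 5.5714 = 8.76.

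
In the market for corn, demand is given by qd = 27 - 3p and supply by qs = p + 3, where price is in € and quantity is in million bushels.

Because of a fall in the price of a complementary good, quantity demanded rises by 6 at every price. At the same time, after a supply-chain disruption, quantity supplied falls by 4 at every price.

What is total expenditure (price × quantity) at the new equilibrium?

63.75

Initially, 27 - 3p = p + 3, so 24 = 4p and p = 6, q = 9.
With the change applied: demand qd = 33 - 3p, supply qs = p - 1.
New equilibrium: 33 - 3p = p - 1 ⇒ 34 = 4p ⇒ p = 8.5, q = 7.5.
New expenditure = 8.5 × 7.5 = 63.75.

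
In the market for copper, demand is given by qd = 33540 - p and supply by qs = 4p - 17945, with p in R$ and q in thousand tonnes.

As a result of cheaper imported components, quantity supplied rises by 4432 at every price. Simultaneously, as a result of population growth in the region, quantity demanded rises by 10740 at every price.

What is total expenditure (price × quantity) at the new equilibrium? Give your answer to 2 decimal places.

Original equilibrium: 33540 - p = 4p - 17945 gives 51485 = 5p, so p = 10297 and q = 23243.
With the change applied: demand qd = 44280 - p, supply qs = 4p - 13513.
New equilibrium: 44280 - p = 4p - 13513 ⇒ 57793 = 5p ⇒ p = 11558.6, q = 32721.4.
New expenditure = 11558.6 × 32721.4 = 378213574.04.

378213574.04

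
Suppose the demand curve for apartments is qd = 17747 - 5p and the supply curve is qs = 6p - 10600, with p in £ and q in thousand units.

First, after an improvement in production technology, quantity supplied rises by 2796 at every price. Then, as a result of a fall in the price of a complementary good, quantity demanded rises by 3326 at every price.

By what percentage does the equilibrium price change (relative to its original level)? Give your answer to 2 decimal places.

+1.87

Solve the original market: 17747 - 5p = 6p - 10600, hence p = 2577 and q = 4862.
With the change applied: demand qd = 21073 - 5p, supply qs = 6p - 7804.
Equate the new curves: 21073 - 5p = 6p - 7804, giving 28877 = 11p, p = 28877/11 ≈ 2625.1818, q = 87418/11 ≈ 7947.0909.
%Δp = (2625.1818 − 2577) / 2577 × 100 = +1.87%.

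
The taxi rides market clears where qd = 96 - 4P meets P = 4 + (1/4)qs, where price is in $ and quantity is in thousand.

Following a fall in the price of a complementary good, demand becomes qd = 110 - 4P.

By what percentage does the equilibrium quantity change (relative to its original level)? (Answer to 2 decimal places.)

Solve the original market: 96 - 4P = 4P - 16, hence P = 14 and q = 40.
With the change applied: demand qd = 110 - 4P, supply qs = 4P - 16.
Setting them equal: 110 - 4P = 4P - 16 → 126 = 8P, so P = 15.75 and q = 47.
%Δq = (47 − 40) / 40 × 100 = +17.50%.

+17.50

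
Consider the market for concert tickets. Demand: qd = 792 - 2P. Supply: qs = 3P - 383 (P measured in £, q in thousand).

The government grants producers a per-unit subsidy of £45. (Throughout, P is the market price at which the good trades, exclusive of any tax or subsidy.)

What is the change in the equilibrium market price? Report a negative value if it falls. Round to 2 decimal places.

-27.00

Initially, 792 - 2P = 3P - 383, so 1175 = 5P and P = 235, q = 322.
Since sellers receive the price plus the subsidy, the effective supply curve becomes qs = 3P - 248.
New equilibrium: 792 - 2P = 3P - 248 ⇒ 1040 = 5P ⇒ P = 208, q = 376.
ΔP = 208 − 235 = -27.00.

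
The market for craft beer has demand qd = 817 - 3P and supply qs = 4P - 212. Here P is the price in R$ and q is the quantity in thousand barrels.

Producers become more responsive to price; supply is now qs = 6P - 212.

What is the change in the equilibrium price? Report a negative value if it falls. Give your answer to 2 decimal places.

Original equilibrium: 817 - 3P = 4P - 212 gives 1029 = 7P, so P = 147 and q = 376.
After the shift, demand is qd = 817 - 3P and supply is qs = 6P - 212.
Clearing the new market: 817 - 3P = 6P - 212, so P = 343/3 ≈ 114.3333 and q = 474.
ΔP = 114.3333 − 147 = -32.67.

-32.67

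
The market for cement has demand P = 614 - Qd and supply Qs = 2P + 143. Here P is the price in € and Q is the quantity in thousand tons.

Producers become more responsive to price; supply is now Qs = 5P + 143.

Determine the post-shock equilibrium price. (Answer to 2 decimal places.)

Original equilibrium: 614 - P = 2P + 143 gives 471 = 3P, so P = 157 and Q = 457.
After the shift, demand is Qd = 614 - P and supply is Qs = 5P + 143.
Setting them equal: 614 - P = 5P + 143 → 471 = 6P, so P = 78.5 and Q = 535.5.

78.50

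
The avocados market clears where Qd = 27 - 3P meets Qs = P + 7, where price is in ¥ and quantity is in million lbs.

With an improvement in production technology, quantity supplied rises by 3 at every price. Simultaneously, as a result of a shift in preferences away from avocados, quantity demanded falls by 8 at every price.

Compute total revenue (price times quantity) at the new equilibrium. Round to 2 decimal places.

Initially, 27 - 3P = P + 7, so 20 = 4P and P = 5, Q = 12.
The shock moves the curves to Qd = 19 - 3P and Qs = P + 10.
Setting them equal: 19 - 3P = P + 10 → 9 = 4P, so P = 2.25 and Q = 12.25.
New expenditure = 2.25 × 12.25 = 27.56.

27.56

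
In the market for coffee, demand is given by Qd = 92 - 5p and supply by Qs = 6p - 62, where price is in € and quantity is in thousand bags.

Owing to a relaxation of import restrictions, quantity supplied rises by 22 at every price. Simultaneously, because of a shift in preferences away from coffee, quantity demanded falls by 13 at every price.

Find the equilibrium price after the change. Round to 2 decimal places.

10.82

Original equilibrium: 92 - 5p = 6p - 62 gives 154 = 11p, so p = 14 and Q = 22.
The new curves are Qd = 79 - 5p (demand) and Qs = 6p - 40 (supply).
Clearing the new market: 79 - 5p = 6p - 40, so p = 119/11 ≈ 10.8182 and Q = 274/11 ≈ 24.9091.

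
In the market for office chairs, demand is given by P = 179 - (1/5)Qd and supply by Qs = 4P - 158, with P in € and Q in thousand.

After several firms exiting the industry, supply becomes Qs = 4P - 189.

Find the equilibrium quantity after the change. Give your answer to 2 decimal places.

292.78

Before the shock: 895 - 5P = 4P - 158 ⇒ 1053 = 9P ⇒ P = 117, Q = 310.
The new curves are Qd = 895 - 5P (demand) and Qs = 4P - 189 (supply).
New equilibrium: 895 - 5P = 4P - 189 ⇒ 1084 = 9P ⇒ P = 1084/9 ≈ 120.4444, Q = 2635/9 ≈ 292.7778.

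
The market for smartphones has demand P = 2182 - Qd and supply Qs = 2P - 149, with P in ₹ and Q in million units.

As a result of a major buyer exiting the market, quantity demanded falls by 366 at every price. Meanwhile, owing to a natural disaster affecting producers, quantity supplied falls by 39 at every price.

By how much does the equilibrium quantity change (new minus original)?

Before the shock: 2182 - P = 2P - 149 ⇒ 2331 = 3P ⇒ P = 777, Q = 1405.
With the change applied: demand Qd = 1816 - P, supply Qs = 2P - 188.
New equilibrium: 1816 - P = 2P - 188 ⇒ 2004 = 3P ⇒ P = 668, Q = 1148.
ΔQ = 1148 − 1405 = -257.

-257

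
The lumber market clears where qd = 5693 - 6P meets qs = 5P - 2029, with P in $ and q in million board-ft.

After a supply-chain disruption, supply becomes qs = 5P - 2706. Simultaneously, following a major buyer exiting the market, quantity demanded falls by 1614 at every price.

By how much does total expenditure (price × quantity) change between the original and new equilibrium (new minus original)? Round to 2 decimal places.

Before the shock: 5693 - 6P = 5P - 2029 ⇒ 7722 = 11P ⇒ P = 702, q = 1481.
The shock moves the curves to qd = 4079 - 6P and qs = 5P - 2706.
New equilibrium: 4079 - 6P = 5P - 2706 ⇒ 6785 = 11P ⇒ P = 6785/11 ≈ 616.8182, q = 4159/11 ≈ 378.0909.
Expenditure moves from 702×1481 = 1039662 to 616.8182×378.0909 = 233213.3471; change = -806448.65.

-806448.65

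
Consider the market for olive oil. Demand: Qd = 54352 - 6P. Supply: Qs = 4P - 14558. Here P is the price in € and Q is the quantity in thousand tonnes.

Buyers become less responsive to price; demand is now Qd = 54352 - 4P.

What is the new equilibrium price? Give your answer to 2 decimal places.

8613.75

Solve the original market: 54352 - 6P = 4P - 14558, hence P = 6891 and Q = 13006.
The new curves are Qd = 54352 - 4P (demand) and Qs = 4P - 14558 (supply).
Clearing the new market: 54352 - 4P = 4P - 14558, so P = 8613.75 and Q = 19897.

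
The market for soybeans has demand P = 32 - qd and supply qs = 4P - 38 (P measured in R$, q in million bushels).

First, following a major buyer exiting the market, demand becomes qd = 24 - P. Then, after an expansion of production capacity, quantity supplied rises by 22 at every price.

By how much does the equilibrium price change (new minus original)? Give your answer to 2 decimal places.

Before the shock: 32 - P = 4P - 38 ⇒ 70 = 5P ⇒ P = 14, q = 18.
With the change applied: demand qd = 24 - P, supply qs = 4P - 16.
New equilibrium: 24 - P = 4P - 16 ⇒ 40 = 5P ⇒ P = 8, q = 16.
ΔP = 8 − 14 = -6.00.

-6.00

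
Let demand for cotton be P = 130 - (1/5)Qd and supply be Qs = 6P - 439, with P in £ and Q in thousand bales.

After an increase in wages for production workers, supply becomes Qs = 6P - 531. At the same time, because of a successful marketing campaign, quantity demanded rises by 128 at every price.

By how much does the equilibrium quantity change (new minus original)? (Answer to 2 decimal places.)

Initially, 650 - 5P = 6P - 439, so 1089 = 11P and P = 99, Q = 155.
With the change applied: demand Qd = 778 - 5P, supply Qs = 6P - 531.
Equate the new curves: 778 - 5P = 6P - 531, giving 1309 = 11P, P = 119, Q = 183.
ΔQ = 183 − 155 = +28.00.

+28.00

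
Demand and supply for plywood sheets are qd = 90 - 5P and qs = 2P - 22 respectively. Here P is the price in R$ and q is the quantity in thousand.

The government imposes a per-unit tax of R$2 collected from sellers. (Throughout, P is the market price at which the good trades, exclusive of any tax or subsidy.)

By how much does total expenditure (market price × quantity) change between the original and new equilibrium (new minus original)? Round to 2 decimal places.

Original equilibrium: 90 - 5P = 2P - 22 gives 112 = 7P, so P = 16 and q = 10.
Since sellers keep the price net of the tax, the effective supply curve becomes qs = 2P - 26.
New equilibrium: 90 - 5P = 2P - 26 ⇒ 116 = 7P ⇒ P = 116/7 ≈ 16.5714, q = 50/7 ≈ 7.1429.
Expenditure moves from 16×10 = 160 to 16.5714×7.1429 = 118.3673; change = -41.63.

-41.63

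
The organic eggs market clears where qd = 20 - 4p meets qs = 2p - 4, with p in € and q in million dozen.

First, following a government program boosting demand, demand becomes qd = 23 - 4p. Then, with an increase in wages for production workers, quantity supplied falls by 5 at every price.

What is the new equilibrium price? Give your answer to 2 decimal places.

5.33

Before the shock: 20 - 4p = 2p - 4 ⇒ 24 = 6p ⇒ p = 4, q = 4.
With the change applied: demand qd = 23 - 4p, supply qs = 2p - 9.
New equilibrium: 23 - 4p = 2p - 9 ⇒ 32 = 6p ⇒ p = 16/3 ≈ 5.3333, q = 5/3 ≈ 1.6667.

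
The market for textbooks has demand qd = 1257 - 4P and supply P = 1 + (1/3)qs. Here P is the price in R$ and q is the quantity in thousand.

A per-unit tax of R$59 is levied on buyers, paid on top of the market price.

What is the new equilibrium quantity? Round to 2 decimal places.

Before the shock: 1257 - 4P = 3P - 3 ⇒ 1260 = 7P ⇒ P = 180, q = 537.
Since buyers pay the price plus the tax, the effective demand curve becomes qd = 1021 - 4P.
New equilibrium: 1021 - 4P = 3P - 3 ⇒ 1024 = 7P ⇒ P = 1024/7 ≈ 146.2857, q = 3051/7 ≈ 435.8571.

435.86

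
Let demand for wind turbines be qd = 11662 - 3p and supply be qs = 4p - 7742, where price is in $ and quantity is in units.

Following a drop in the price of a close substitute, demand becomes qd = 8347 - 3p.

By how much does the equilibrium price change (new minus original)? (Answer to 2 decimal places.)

Original equilibrium: 11662 - 3p = 4p - 7742 gives 19404 = 7p, so p = 2772 and q = 3346.
After the shift, demand is qd = 8347 - 3p and supply is qs = 4p - 7742.
New equilibrium: 8347 - 3p = 4p - 7742 ⇒ 16089 = 7p ⇒ p = 16089/7 ≈ 2298.4286, q = 10162/7 ≈ 1451.7143.
Δp = 2298.4286 − 2772 = -473.57.

-473.57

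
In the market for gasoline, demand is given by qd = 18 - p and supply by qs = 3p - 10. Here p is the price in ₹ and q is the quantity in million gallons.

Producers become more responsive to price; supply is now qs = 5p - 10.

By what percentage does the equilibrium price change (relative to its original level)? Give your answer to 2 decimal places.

-33.33

Initially, 18 - p = 3p - 10, so 28 = 4p and p = 7, q = 11.
After the shift, demand is qd = 18 - p and supply is qs = 5p - 10.
Setting them equal: 18 - p = 5p - 10 → 28 = 6p, so p = 14/3 ≈ 4.6667 and q = 40/3 ≈ 13.3333.
%Δp = (4.6667 − 7) / 7 × 100 = -33.33%.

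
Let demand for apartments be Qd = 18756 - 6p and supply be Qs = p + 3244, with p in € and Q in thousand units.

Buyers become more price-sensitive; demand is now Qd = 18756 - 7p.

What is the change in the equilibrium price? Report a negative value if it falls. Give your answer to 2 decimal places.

Original equilibrium: 18756 - 6p = p + 3244 gives 15512 = 7p, so p = 2216 and Q = 5460.
The new curves are Qd = 18756 - 7p (demand) and Qs = p + 3244 (supply).
Equate the new curves: 18756 - 7p = p + 3244, giving 15512 = 8p, p = 1939, Q = 5183.
Δp = 1939 − 2216 = -277.00.

-277.00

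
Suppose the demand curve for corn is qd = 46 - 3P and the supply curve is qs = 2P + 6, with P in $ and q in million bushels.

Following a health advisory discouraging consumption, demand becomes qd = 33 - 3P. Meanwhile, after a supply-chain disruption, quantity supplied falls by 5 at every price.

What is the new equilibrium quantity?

Initially, 46 - 3P = 2P + 6, so 40 = 5P and P = 8, q = 22.
After the shift, demand is qd = 33 - 3P and supply is qs = 2P + 1.
Equate the new curves: 33 - 3P = 2P + 1, giving 32 = 5P, P = 6.4, q = 13.8.

13.8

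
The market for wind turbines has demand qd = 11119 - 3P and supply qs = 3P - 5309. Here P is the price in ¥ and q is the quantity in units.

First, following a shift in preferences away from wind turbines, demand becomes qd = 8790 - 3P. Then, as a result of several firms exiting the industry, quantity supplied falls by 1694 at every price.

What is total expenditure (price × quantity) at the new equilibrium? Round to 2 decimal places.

Original equilibrium: 11119 - 3P = 3P - 5309 gives 16428 = 6P, so P = 2738 and q = 2905.
The shock moves the curves to qd = 8790 - 3P and qs = 3P - 7003.
New equilibrium: 8790 - 3P = 3P - 7003 ⇒ 15793 = 6P ⇒ P = 15793/6 ≈ 2632.1667, q = 893.5.
New expenditure = 2632.1667 × 893.5 = 2351840.92.

2351840.92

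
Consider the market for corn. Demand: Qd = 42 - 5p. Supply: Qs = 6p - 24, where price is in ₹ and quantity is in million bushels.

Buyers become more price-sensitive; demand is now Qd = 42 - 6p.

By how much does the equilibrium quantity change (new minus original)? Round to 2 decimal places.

Original equilibrium: 42 - 5p = 6p - 24 gives 66 = 11p, so p = 6 and Q = 12.
The shock moves the curves to Qd = 42 - 6p and Qs = 6p - 24.
Clearing the new market: 42 - 6p = 6p - 24, so p = 5.5 and Q = 9.
ΔQ = 9 − 12 = -3.00.

-3.00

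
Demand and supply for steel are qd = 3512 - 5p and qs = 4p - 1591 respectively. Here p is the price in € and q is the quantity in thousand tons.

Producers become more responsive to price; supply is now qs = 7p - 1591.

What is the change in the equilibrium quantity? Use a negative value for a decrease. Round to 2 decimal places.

Original equilibrium: 3512 - 5p = 4p - 1591 gives 5103 = 9p, so p = 567 and q = 677.
With the change applied: demand qd = 3512 - 5p, supply qs = 7p - 1591.
Setting them equal: 3512 - 5p = 7p - 1591 → 5103 = 12p, so p = 425.25 and q = 1385.75.
Δq = 1385.75 − 677 = +708.75.

+708.75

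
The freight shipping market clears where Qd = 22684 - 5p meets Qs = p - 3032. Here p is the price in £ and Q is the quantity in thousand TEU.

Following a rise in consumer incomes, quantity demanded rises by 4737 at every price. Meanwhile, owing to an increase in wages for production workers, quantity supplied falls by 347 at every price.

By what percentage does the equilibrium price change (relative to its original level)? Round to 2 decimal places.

+19.77

Original equilibrium: 22684 - 5p = p - 3032 gives 25716 = 6p, so p = 4286 and Q = 1254.
After the shift, demand is Qd = 27421 - 5p and supply is Qs = p - 3379.
Equate the new curves: 27421 - 5p = p - 3379, giving 30800 = 6p, p = 15400/3 ≈ 5133.3333, Q = 5263/3 ≈ 1754.3333.
%Δp = (5133.3333 − 4286) / 4286 × 100 = +19.77%.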